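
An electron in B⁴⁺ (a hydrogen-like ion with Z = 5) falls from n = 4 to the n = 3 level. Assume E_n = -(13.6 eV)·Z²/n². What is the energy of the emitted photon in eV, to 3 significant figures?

16.5 eV

The Bohr energies scale as Z², so for Z = 5: E_n = −340.0/n² eV.
E_4 = −340.0/16 = −21.25 eV and E_3 = −340.0/9 = −37.78 eV.
The photon energy is |E_4 − E_3| = 16.5 eV.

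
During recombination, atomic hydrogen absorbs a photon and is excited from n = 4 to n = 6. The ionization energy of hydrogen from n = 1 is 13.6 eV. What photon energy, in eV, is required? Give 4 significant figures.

E_6 = −13.60/36 = −0.3778 eV and E_4 = −13.60/16 = −0.8500 eV.
The photon energy is |E_6 − E_4| = 0.4722 eV.

0.4722 eV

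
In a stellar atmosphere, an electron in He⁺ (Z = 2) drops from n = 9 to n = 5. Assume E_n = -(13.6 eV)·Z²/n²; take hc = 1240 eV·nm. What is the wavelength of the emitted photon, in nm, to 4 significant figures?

824.3 nm

For Z = 2 the level energies scale as Z², so the effective Rydberg energy is 13.6 × 4 = 54.40 eV.
ΔE = 54.40 × (1/5² − 1/9²) = 54.40 × 0.02765 = 1.504 eV.
λ = hc/ΔE = 1240 / 1.504 = 824.3 nm.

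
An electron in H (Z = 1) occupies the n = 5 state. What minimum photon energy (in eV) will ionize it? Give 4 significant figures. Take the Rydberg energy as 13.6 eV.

0.5440 eV

E_5 = −13.60/25 = −0.5440 eV, so ionization (to E = 0) requires 0.5440 eV.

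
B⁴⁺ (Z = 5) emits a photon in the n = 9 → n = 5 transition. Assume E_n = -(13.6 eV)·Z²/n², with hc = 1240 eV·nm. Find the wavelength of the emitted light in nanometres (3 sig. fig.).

For Z = 5 the level energies scale as Z², so the effective Rydberg energy is 13.6 × 25 = 340.0 eV.
ΔE = 340.0 × (1/5² − 1/9²) = 340.0 × 0.02765 = 9.402 eV.
λ = hc/ΔE = 1240 / 9.402 = 132 nm.

132 nm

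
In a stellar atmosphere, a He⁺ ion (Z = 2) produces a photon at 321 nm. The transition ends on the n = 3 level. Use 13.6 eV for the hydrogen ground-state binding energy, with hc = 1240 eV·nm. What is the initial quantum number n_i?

The photon energy is ΔE = hc/λ = 1240 / 321 = 3.863 eV.
With Z = 2, ΔE = 54.40 × (1/n_f² − 1/n_i²), so 1/n_f² − 1/n_i² = 0.07101.
With n_f = 3: 1/n_i² = 1/9 − 0.07101 = 0.04010, so n_i ≈ 4.99.

n_i = 5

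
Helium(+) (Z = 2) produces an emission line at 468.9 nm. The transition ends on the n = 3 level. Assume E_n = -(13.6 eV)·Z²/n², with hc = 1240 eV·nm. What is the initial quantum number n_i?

The photon energy is ΔE = hc/λ = 1240 / 468.9 = 2.644 eV.
With Z = 2, ΔE = 54.40 × (1/n_f² − 1/n_i²), so 1/n_f² − 1/n_i² = 0.04861.
With n_f = 3: 1/n_i² = 1/9 − 0.04861 = 0.06250, so n_i ≈ 4.00.

n_i = 4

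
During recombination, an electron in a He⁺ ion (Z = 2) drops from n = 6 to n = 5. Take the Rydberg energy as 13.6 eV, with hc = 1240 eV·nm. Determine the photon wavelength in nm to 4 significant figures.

1865 nm

For Z = 2 the level energies scale as Z², so the effective Rydberg energy is 13.6 × 4 = 54.40 eV.
ΔE = 54.40 × (1/5² − 1/6²) = 54.40 × 0.01222 = 0.6649 eV.
λ = hc/ΔE = 1240 / 0.6649 = 1865 nm.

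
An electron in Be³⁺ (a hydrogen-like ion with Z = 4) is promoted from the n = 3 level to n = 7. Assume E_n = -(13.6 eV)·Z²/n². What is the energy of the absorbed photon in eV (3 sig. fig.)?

The Bohr energies scale as Z², so for Z = 4: E_n = −217.6/n² eV.
E_7 = −217.6/49 = −4.441 eV and E_3 = −217.6/9 = −24.18 eV.
The photon energy is |E_7 − E_3| = 19.7 eV.

19.7 eV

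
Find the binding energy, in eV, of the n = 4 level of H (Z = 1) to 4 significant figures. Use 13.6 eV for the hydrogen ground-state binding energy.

E_4 = −13.60/16 = −0.8500 eV, so ionization (to E = 0) requires 0.8500 eV.

0.8500 eV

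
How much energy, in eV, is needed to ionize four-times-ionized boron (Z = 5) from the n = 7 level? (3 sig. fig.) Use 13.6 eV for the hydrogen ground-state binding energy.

6.94 eV

E_n = −13.6 Z²/n² = −340.0/n² eV for Z = 5.
E_7 = −340.0/49 = −6.94 eV, so ionization (to E = 0) requires 6.94 eV.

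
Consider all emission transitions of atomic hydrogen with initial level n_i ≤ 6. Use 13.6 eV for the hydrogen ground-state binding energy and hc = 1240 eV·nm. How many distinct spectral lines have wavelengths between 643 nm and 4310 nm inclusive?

Enumerate all n_i → n_f pairs with 1 ≤ n_f < n_i ≤ 6 and compute λ = 1240 / [13.6·1·(1/n_f² − 1/n_i²)].
Lines falling in [643, 4310] nm: 3→2 (656.5 nm), 6→3 (1094 nm), 5→3 (1282 nm), 4→3 (1876 nm), 6→4 (2626 nm), 5→4 (4052 nm).

6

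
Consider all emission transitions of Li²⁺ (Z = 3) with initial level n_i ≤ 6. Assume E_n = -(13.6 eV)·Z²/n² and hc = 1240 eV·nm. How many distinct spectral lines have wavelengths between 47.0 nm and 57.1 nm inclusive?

Enumerate all n_i → n_f pairs with 1 ≤ n_f < n_i ≤ 6 and compute λ = 1240 / [13.6·9·(1/n_f² − 1/n_i²)].
Lines falling in [47.0, 57.1] nm: 5→2 (48.24 nm), 4→2 (54.03 nm).

2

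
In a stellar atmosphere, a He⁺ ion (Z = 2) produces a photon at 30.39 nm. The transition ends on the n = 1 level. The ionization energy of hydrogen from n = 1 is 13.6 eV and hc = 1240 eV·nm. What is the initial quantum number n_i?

The photon energy is ΔE = hc/λ = 1240 / 30.39 = 40.80 eV.
With Z = 2, ΔE = 54.40 × (1/n_f² − 1/n_i²), so 1/n_f² − 1/n_i² = 0.7501.
With n_f = 1: 1/n_i² = 1/1 − 0.7501 = 0.2499, so n_i ≈ 2.00.

n_i = 2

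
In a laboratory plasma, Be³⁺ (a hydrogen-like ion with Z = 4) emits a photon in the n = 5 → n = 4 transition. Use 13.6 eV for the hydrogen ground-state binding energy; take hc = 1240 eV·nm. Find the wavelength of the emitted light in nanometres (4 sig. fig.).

253.3 nm

For Z = 4 the level energies scale as Z², so the effective Rydberg energy is 13.6 × 16 = 217.6 eV.
ΔE = 217.6 × (1/4² − 1/5²) = 217.6 × 0.02250 = 4.896 eV.
λ = hc/ΔE = 1240 / 4.896 = 253.3 nm.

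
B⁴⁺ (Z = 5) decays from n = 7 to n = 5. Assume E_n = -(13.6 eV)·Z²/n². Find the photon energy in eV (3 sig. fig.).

6.66 eV

The Bohr energies scale as Z², so for Z = 5: E_n = −340.0/n² eV.
E_7 = −340.0/49 = −6.939 eV and E_5 = −340.0/25 = −13.60 eV.
The photon energy is |E_7 − E_5| = 6.66 eV.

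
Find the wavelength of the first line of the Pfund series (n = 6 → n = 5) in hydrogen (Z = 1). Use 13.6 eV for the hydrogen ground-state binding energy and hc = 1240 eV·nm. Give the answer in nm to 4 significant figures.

The Pfund series terminates on n_f = 5; the first line has n_i = 5+1 = 6.
ΔE = 13.60 × (1/5² − 1/6²) = 0.1662 eV.
λ = 1240 / 0.1662 = 7460 nm.

7460 nm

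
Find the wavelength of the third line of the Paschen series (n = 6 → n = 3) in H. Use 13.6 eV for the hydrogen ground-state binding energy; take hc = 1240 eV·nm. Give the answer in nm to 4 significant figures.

The Paschen series terminates on n_f = 3; the third line has n_i = 3+3 = 6.
ΔE = 13.60 × (1/3² − 1/6²) = 1.133 eV.
λ = 1240 / 1.133 = 1094 nm.

1094 nm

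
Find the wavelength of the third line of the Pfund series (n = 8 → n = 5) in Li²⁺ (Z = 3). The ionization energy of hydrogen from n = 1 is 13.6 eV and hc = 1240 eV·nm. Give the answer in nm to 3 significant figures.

416 nm

The Pfund series terminates on n_f = 5; the third line has n_i = 5+3 = 8.
ΔE = 122.4 × (1/5² − 1/8²) = 2.984 eV.
λ = 1240 / 2.984 = 416 nm.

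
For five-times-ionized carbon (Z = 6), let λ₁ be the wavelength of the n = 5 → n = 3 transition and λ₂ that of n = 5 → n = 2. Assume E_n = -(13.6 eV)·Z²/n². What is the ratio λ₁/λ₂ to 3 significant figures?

λ ∝ 1/ΔE ∝ 1/(1/n_f² − 1/n_i²), and the Z² and hc factors cancel in the ratio.
λ₁/λ₂ = (1/2² − 1/5²)/(1/3² − 1/5²) = 0.2100/0.07111 = 2.95.

2.95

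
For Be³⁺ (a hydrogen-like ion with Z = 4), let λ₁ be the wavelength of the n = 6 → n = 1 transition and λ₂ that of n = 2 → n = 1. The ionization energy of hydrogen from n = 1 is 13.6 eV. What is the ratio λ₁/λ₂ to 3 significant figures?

0.771

λ ∝ 1/ΔE ∝ 1/(1/n_f² − 1/n_i²), and the Z² and hc factors cancel in the ratio.
λ₁/λ₂ = (1/1² − 1/2²)/(1/1² − 1/6²) = 0.7500/0.9722 = 0.771.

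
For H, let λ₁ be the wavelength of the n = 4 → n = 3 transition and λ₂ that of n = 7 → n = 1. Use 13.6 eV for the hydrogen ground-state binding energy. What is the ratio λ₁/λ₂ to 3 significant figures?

λ ∝ 1/ΔE ∝ 1/(1/n_f² − 1/n_i²), and the Z² and hc factors cancel in the ratio.
λ₁/λ₂ = (1/1² − 1/7²)/(1/3² − 1/4²) = 0.9796/0.04861 = 20.2.

20.2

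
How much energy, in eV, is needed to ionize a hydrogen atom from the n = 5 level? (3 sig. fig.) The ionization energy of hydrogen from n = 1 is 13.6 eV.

E_5 = −13.60/25 = −0.544 eV, so ionization (to E = 0) requires 0.544 eV.

0.544 eV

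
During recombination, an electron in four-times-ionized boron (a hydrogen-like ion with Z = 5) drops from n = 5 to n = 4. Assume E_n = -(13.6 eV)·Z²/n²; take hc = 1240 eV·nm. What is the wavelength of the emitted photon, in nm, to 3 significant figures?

162 nm

For Z = 5 the level energies scale as Z², so the effective Rydberg energy is 13.6 × 25 = 340.0 eV.
ΔE = 340.0 × (1/4² − 1/5²) = 340.0 × 0.02250 = 7.650 eV.
λ = hc/ΔE = 1240 / 7.650 = 162 nm.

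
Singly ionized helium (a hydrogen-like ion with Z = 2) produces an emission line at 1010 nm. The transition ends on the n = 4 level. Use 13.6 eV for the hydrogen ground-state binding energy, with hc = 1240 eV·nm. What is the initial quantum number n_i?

n_i = 5

The photon energy is ΔE = hc/λ = 1240 / 1010 = 1.228 eV.
With Z = 2, ΔE = 54.40 × (1/n_f² − 1/n_i²), so 1/n_f² − 1/n_i² = 0.02257.
With n_f = 4: 1/n_i² = 1/16 − 0.02257 = 0.03993, so n_i ≈ 5.00.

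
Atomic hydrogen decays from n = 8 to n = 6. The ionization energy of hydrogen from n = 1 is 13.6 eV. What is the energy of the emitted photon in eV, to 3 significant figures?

0.165 eV

E_8 = −13.60/64 = −0.2125 eV and E_6 = −13.60/36 = −0.3778 eV.
The photon energy is |E_8 − E_6| = 0.165 eV.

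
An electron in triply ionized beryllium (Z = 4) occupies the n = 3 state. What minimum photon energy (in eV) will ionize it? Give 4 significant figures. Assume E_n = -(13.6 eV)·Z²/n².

24.18 eV

E_n = −13.6 Z²/n² = −217.6/n² eV for Z = 4.
E_3 = −217.6/9 = −24.18 eV, so ionization (to E = 0) requires 24.18 eV.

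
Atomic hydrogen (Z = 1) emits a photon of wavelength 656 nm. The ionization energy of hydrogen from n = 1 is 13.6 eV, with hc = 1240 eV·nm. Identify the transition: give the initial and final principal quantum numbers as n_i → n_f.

The photon energy is ΔE = hc/λ = 1240 / 656 = 1.890 eV.
With Z = 1, ΔE = 13.60 × (1/n_f² − 1/n_i²), so 1/n_f² − 1/n_i² = 0.1390.
Trying n_f = 2 gives 1/n_i² = 0.1110, i.e. n_i ≈ 3; this pair matches.

n_i = 3, n_f = 2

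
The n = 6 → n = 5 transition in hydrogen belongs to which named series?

Pfund

The series is set by the lower level: n_f = 5 is the Pfund series.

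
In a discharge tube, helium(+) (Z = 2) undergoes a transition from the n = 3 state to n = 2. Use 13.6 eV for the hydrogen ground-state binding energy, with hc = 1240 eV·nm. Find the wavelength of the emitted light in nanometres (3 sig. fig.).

164 nm

For Z = 2 the level energies scale as Z², so the effective Rydberg energy is 13.6 × 4 = 54.40 eV.
ΔE = 54.40 × (1/2² − 1/3²) = 54.40 × 0.1389 = 7.556 eV.
λ = hc/ΔE = 1240 / 7.556 = 164 nm.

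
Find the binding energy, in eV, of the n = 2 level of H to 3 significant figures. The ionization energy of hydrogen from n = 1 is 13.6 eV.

3.40 eV

E_2 = −13.60/4 = −3.40 eV, so ionization (to E = 0) requires 3.40 eV.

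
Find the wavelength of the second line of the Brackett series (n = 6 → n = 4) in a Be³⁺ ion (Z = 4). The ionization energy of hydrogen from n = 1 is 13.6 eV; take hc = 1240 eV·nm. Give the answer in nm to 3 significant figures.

164 nm

The Brackett series terminates on n_f = 4; the second line has n_i = 4+2 = 6.
ΔE = 217.6 × (1/4² − 1/6²) = 7.556 eV.
λ = 1240 / 7.556 = 164 nm.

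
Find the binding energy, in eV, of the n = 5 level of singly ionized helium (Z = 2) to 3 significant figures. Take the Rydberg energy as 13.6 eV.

2.18 eV

E_n = −13.6 Z²/n² = −54.40/n² eV for Z = 2.
E_5 = −54.40/25 = −2.18 eV, so ionization (to E = 0) requires 2.18 eV.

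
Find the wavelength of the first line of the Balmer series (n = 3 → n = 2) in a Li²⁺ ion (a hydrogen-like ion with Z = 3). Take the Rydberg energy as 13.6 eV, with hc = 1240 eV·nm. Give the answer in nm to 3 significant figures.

72.9 nm

The Balmer series terminates on n_f = 2; the first line has n_i = 2+1 = 3.
ΔE = 122.4 × (1/2² − 1/3²) = 17.00 eV.
λ = 1240 / 17.00 = 72.9 nm.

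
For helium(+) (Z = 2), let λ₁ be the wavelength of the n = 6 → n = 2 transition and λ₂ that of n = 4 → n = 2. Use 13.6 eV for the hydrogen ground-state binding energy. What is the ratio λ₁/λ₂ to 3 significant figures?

λ ∝ 1/ΔE ∝ 1/(1/n_f² − 1/n_i²), and the Z² and hc factors cancel in the ratio.
λ₁/λ₂ = (1/2² − 1/4²)/(1/2² − 1/6²) = 0.1875/0.2222 = 0.844.

0.844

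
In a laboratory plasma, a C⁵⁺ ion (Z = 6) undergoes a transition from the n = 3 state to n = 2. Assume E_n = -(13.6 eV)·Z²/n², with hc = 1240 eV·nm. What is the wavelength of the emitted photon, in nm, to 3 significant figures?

18.2 nm

For Z = 6 the level energies scale as Z², so the effective Rydberg energy is 13.6 × 36 = 489.6 eV.
ΔE = 489.6 × (1/2² − 1/3²) = 489.6 × 0.1389 = 68.00 eV.
λ = hc/ΔE = 1240 / 68.00 = 18.2 nm.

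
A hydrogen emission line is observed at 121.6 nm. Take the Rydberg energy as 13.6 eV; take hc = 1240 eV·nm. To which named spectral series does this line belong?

Lyman

ΔE = 1240/121.6 = 10.20 eV.
This matches 13.6 × (1/1² − 1/2²), so n_f = 1: the Lyman series.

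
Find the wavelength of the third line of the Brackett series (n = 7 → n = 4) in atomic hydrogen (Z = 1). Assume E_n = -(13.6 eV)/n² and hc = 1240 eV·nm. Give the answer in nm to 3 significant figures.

The Brackett series terminates on n_f = 4; the third line has n_i = 4+3 = 7.
ΔE = 13.60 × (1/4² − 1/7²) = 0.5724 eV.
λ = 1240 / 0.5724 = 2170 nm.

2170 nm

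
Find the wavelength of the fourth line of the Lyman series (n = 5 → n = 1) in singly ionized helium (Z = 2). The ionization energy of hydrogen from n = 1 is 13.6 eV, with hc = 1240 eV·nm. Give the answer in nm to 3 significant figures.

23.7 nm

The Lyman series terminates on n_f = 1; the fourth line has n_i = 1+4 = 5.
ΔE = 54.40 × (1/1² − 1/5²) = 52.22 eV.
λ = 1240 / 52.22 = 23.7 nm.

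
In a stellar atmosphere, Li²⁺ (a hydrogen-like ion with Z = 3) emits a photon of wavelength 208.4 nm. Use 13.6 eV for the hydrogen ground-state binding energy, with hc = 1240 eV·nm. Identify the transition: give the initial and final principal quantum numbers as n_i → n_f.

The photon energy is ΔE = hc/λ = 1240 / 208.4 = 5.950 eV.
With Z = 3, ΔE = 122.4 × (1/n_f² − 1/n_i²), so 1/n_f² − 1/n_i² = 0.04861.
Trying n_f = 3 gives 1/n_i² = 0.06250, i.e. n_i ≈ 4; this pair matches.

n_i = 4, n_f = 3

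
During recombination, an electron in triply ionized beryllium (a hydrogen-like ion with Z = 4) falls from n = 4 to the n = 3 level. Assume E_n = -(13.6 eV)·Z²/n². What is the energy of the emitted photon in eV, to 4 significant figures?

10.58 eV

The Bohr energies scale as Z², so for Z = 4: E_n = −217.6/n² eV.
E_4 = −217.6/16 = −13.60 eV and E_3 = −217.6/9 = −24.18 eV.
The photon energy is |E_4 − E_3| = 10.58 eV.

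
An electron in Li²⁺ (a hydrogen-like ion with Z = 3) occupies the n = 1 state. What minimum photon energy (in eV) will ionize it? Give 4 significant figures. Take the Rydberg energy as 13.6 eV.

E_n = −13.6 Z²/n² = −122.4/n² eV for Z = 3.
E_1 = −122.4/1 = −122.4 eV, so ionization (to E = 0) requires 122.4 eV.

122.4 eV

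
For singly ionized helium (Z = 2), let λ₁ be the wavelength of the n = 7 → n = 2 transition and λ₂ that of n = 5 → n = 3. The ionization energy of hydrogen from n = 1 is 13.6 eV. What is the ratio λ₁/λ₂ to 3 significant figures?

0.310

λ ∝ 1/ΔE ∝ 1/(1/n_f² − 1/n_i²), and the Z² and hc factors cancel in the ratio.
λ₁/λ₂ = (1/3² − 1/5²)/(1/2² − 1/7²) = 0.07111/0.2296 = 0.310.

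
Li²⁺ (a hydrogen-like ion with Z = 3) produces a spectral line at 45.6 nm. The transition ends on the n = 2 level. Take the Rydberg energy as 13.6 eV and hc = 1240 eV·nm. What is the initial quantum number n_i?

n_i = 6

The photon energy is ΔE = hc/λ = 1240 / 45.6 = 27.19 eV.
With Z = 3, ΔE = 122.4 × (1/n_f² − 1/n_i²), so 1/n_f² − 1/n_i² = 0.2222.
With n_f = 2: 1/n_i² = 1/4 − 0.2222 = 0.02784, so n_i ≈ 5.99.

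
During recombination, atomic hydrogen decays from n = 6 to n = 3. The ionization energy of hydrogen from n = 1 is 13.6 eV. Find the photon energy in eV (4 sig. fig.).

E_6 = −13.60/36 = −0.3778 eV and E_3 = −13.60/9 = −1.511 eV.
The photon energy is |E_6 − E_3| = 1.133 eV.

1.133 eV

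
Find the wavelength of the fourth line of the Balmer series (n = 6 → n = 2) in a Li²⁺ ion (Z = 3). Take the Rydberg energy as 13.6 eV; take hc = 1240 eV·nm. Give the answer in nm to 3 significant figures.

45.6 nm

The Balmer series terminates on n_f = 2; the fourth line has n_i = 2+4 = 6.
ΔE = 122.4 × (1/2² − 1/6²) = 27.20 eV.
λ = 1240 / 27.20 = 45.6 nm.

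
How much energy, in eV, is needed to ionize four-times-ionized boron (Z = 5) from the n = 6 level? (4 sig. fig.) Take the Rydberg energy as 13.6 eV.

E_n = −13.6 Z²/n² = −340.0/n² eV for Z = 5.
E_6 = −340.0/36 = −9.444 eV, so ionization (to E = 0) requires 9.444 eV.

9.444 eV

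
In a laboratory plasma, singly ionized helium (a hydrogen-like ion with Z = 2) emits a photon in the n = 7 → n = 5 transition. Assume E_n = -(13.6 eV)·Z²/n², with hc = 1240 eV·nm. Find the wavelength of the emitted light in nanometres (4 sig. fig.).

For Z = 2 the level energies scale as Z², so the effective Rydberg energy is 13.6 × 4 = 54.40 eV.
ΔE = 54.40 × (1/5² − 1/7²) = 54.40 × 0.01959 = 1.066 eV.
λ = hc/ΔE = 1240 / 1.066 = 1163 nm.

1163 nm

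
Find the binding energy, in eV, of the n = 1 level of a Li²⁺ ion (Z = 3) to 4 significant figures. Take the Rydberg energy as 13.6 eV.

E_n = −13.6 Z²/n² = −122.4/n² eV for Z = 3.
E_1 = −122.4/1 = −122.4 eV, so ionization (to E = 0) requires 122.4 eV.

122.4 eV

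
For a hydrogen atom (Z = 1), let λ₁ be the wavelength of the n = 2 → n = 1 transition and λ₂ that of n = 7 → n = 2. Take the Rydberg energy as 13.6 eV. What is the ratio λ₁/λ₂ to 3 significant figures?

λ ∝ 1/ΔE ∝ 1/(1/n_f² − 1/n_i²), and the Z² and hc factors cancel in the ratio.
λ₁/λ₂ = (1/2² − 1/7²)/(1/1² − 1/2²) = 0.2296/0.7500 = 0.306.

0.306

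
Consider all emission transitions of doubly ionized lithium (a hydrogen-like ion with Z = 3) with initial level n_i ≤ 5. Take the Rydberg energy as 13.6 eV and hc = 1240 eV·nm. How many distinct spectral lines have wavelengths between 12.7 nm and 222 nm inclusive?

Enumerate all n_i → n_f pairs with 1 ≤ n_f < n_i ≤ 5 and compute λ = 1240 / [13.6·9·(1/n_f² − 1/n_i²)].
Lines falling in [12.7, 222] nm: 2→1 (13.51 nm), 5→2 (48.24 nm), 4→2 (54.03 nm), 3→2 (72.94 nm), 5→3 (142.5 nm), 4→3 (208.4 nm).

6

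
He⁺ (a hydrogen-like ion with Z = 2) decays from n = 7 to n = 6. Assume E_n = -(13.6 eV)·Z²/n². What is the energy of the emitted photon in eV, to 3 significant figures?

The Bohr energies scale as Z², so for Z = 2: E_n = −54.40/n² eV.
E_7 = −54.40/49 = −1.110 eV and E_6 = −54.40/36 = −1.511 eV.
The photon energy is |E_7 − E_6| = 0.401 eV.

0.401 eV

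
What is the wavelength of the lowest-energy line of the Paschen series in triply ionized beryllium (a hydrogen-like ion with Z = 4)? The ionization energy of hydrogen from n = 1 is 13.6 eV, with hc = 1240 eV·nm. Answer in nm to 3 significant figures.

117 nm

The Paschen series terminates on n_f = 3; the first line has n_i = 3+1 = 4.
ΔE = 217.6 × (1/3² − 1/4²) = 10.58 eV.
λ = 1240 / 10.58 = 117 nm.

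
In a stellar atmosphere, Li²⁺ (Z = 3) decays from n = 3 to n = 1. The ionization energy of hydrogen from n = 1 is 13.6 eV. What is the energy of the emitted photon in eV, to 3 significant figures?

109 eV

The Bohr energies scale as Z², so for Z = 3: E_n = −122.4/n² eV.
E_3 = −122.4/9 = −13.60 eV and E_1 = −122.4/1 = −122.4 eV.
The photon energy is |E_3 − E_1| = 109 eV.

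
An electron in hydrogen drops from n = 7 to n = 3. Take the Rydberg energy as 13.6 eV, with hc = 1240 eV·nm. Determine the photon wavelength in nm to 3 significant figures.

1010 nm

ΔE = 13.60 × (1/3² − 1/7²) = 13.60 × 0.09070 = 1.234 eV.
λ = hc/ΔE = 1240 / 1.234 = 1010 nm.
This line belongs to the Paschen series.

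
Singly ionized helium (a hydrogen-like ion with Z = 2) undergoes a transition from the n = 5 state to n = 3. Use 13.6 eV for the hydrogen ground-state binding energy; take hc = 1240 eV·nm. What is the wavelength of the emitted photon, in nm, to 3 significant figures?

For Z = 2 the level energies scale as Z², so the effective Rydberg energy is 13.6 × 4 = 54.40 eV.
ΔE = 54.40 × (1/3² − 1/5²) = 54.40 × 0.07111 = 3.868 eV.
λ = hc/ΔE = 1240 / 3.868 = 321 nm.

321 nm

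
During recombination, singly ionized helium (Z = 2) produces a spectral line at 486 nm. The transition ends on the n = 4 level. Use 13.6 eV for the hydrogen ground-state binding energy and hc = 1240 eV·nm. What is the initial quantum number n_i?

The photon energy is ΔE = hc/λ = 1240 / 486 = 2.551 eV.
With Z = 2, ΔE = 54.40 × (1/n_f² − 1/n_i²), so 1/n_f² − 1/n_i² = 0.04690.
With n_f = 4: 1/n_i² = 1/16 − 0.04690 = 0.01560, so n_i ≈ 8.01.

n_i = 8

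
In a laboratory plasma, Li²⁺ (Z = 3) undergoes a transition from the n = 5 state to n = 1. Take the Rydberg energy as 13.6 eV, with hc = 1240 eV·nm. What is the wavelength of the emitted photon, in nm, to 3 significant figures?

For Z = 3 the level energies scale as Z², so the effective Rydberg energy is 13.6 × 9 = 122.4 eV.
ΔE = 122.4 × (1/1² − 1/5²) = 122.4 × 0.9600 = 117.5 eV.
λ = hc/ΔE = 1240 / 117.5 = 10.6 nm.

10.6 nm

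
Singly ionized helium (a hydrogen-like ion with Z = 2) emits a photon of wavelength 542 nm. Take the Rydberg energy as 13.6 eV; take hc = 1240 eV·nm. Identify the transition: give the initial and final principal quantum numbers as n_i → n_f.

n_i = 7, n_f = 4

The photon energy is ΔE = hc/λ = 1240 / 542 = 2.288 eV.
With Z = 2, ΔE = 54.40 × (1/n_f² − 1/n_i²), so 1/n_f² − 1/n_i² = 0.04206.
Trying n_f = 4 gives 1/n_i² = 0.02044, i.e. n_i ≈ 7; this pair matches.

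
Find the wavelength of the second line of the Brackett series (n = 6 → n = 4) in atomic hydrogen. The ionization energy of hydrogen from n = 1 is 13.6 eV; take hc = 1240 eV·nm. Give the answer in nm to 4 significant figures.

The Brackett series terminates on n_f = 4; the second line has n_i = 4+2 = 6.
ΔE = 13.60 × (1/4² − 1/6²) = 0.4722 eV.
λ = 1240 / 0.4722 = 2626 nm.

2626 nm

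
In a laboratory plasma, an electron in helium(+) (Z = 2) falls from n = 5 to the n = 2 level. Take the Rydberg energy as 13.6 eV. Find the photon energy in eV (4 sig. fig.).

11.42 eV

The Bohr energies scale as Z², so for Z = 2: E_n = −54.40/n² eV.
E_5 = −54.40/25 = −2.176 eV and E_2 = −54.40/4 = −13.60 eV.
The photon energy is |E_5 − E_2| = 11.42 eV.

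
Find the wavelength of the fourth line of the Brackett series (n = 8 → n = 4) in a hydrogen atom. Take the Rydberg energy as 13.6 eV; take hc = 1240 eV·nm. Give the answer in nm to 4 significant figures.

The Brackett series terminates on n_f = 4; the fourth line has n_i = 4+4 = 8.
ΔE = 13.60 × (1/4² − 1/8²) = 0.6375 eV.
λ = 1240 / 0.6375 = 1945 nm.

1945 nm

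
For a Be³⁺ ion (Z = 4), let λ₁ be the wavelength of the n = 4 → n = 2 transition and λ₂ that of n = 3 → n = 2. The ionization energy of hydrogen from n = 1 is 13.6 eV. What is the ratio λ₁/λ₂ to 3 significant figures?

0.741

λ ∝ 1/ΔE ∝ 1/(1/n_f² − 1/n_i²), and the Z² and hc factors cancel in the ratio.
λ₁/λ₂ = (1/2² − 1/3²)/(1/2² − 1/4²) = 0.1389/0.1875 = 0.741.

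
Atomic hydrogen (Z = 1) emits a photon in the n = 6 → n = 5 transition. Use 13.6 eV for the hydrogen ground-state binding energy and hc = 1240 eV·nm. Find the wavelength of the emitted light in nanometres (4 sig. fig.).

ΔE = 13.60 × (1/5² − 1/6²) = 13.60 × 0.01222 = 0.1662 eV.
λ = hc/ΔE = 1240 / 0.1662 = 7460 nm.
This line belongs to the Pfund series.

7460 nm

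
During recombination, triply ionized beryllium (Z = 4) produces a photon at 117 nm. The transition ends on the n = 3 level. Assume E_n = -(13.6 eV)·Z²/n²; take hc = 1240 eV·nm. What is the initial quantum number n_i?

The photon energy is ΔE = hc/λ = 1240 / 117 = 10.60 eV.
With Z = 4, ΔE = 217.6 × (1/n_f² − 1/n_i²), so 1/n_f² − 1/n_i² = 0.04871.
With n_f = 3: 1/n_i² = 1/9 − 0.04871 = 0.06241, so n_i ≈ 4.00.

n_i = 4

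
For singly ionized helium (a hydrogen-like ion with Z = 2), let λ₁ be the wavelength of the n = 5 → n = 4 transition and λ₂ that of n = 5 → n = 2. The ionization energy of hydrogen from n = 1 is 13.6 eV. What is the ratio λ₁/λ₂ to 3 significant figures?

9.33

λ ∝ 1/ΔE ∝ 1/(1/n_f² − 1/n_i²), and the Z² and hc factors cancel in the ratio.
λ₁/λ₂ = (1/2² − 1/5²)/(1/4² − 1/5²) = 0.2100/0.02250 = 9.33.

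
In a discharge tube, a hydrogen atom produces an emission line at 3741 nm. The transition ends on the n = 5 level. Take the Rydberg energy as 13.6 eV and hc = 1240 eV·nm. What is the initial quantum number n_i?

n_i = 8

The photon energy is ΔE = hc/λ = 1240 / 3741 = 0.3315 eV.
With Z = 1, ΔE = 13.60 × (1/n_f² − 1/n_i²), so 1/n_f² − 1/n_i² = 0.02437.
With n_f = 5: 1/n_i² = 1/25 − 0.02437 = 0.01563, so n_i ≈ 8.00.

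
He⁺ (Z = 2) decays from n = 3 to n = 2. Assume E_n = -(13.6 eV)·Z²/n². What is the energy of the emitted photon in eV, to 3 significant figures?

The Bohr energies scale as Z², so for Z = 2: E_n = −54.40/n² eV.
E_3 = −54.40/9 = −6.044 eV and E_2 = −54.40/4 = −13.60 eV.
The photon energy is |E_3 − E_2| = 7.56 eV.

7.56 eV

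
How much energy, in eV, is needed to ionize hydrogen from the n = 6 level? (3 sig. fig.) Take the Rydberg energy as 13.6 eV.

0.378 eV

E_6 = −13.60/36 = −0.378 eV, so ionization (to E = 0) requires 0.378 eV.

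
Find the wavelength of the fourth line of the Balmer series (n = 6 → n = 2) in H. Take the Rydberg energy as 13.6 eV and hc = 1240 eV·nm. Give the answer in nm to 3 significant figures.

410 nm

The Balmer series terminates on n_f = 2; the fourth line has n_i = 2+4 = 6.
ΔE = 13.60 × (1/2² − 1/6²) = 3.022 eV.
λ = 1240 / 3.022 = 410 nm.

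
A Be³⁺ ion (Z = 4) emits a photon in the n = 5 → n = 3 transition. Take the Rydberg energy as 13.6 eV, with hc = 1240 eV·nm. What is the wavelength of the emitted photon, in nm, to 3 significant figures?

80.1 nm

For Z = 4 the level energies scale as Z², so the effective Rydberg energy is 13.6 × 16 = 217.6 eV.
ΔE = 217.6 × (1/3² − 1/5²) = 217.6 × 0.07111 = 15.47 eV.
λ = hc/ΔE = 1240 / 15.47 = 80.1 nm.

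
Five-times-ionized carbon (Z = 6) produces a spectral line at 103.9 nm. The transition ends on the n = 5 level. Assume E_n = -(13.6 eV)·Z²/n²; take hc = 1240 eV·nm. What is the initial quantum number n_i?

n_i = 8

The photon energy is ΔE = hc/λ = 1240 / 103.9 = 11.93 eV.
With Z = 6, ΔE = 489.6 × (1/n_f² − 1/n_i²), so 1/n_f² − 1/n_i² = 0.02438.
With n_f = 5: 1/n_i² = 1/25 − 0.02438 = 0.01562, so n_i ≈ 8.00.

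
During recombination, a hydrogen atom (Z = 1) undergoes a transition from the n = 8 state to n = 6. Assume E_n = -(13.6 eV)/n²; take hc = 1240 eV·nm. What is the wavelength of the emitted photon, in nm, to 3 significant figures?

ΔE = 13.60 × (1/6² − 1/8²) = 13.60 × 0.01215 = 0.1653 eV.
λ = hc/ΔE = 1240 / 0.1653 = 7500 nm.

7500 nm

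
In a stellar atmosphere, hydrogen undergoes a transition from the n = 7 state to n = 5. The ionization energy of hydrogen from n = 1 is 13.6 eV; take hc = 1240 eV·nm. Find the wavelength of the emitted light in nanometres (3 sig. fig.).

ΔE = 13.60 × (1/5² − 1/7²) = 13.60 × 0.01959 = 0.2664 eV.
λ = hc/ΔE = 1240 / 0.2664 = 4650 nm.
This line belongs to the Pfund series.

4650 nm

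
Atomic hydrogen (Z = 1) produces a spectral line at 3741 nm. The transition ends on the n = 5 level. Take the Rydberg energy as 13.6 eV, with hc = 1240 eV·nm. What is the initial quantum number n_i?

n_i = 8

The photon energy is ΔE = hc/λ = 1240 / 3741 = 0.3315 eV.
With Z = 1, ΔE = 13.60 × (1/n_f² − 1/n_i²), so 1/n_f² − 1/n_i² = 0.02437.
With n_f = 5: 1/n_i² = 1/25 − 0.02437 = 0.01563, so n_i ≈ 8.00.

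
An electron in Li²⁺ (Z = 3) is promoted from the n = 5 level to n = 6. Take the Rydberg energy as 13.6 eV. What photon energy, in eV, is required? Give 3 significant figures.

1.50 eV

The Bohr energies scale as Z², so for Z = 3: E_n = −122.4/n² eV.
E_6 = −122.4/36 = −3.400 eV and E_5 = −122.4/25 = −4.896 eV.
The photon energy is |E_6 − E_5| = 1.50 eV.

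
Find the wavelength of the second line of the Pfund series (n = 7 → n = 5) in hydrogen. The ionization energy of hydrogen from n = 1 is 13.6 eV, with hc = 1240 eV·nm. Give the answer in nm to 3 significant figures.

The Pfund series terminates on n_f = 5; the second line has n_i = 5+2 = 7.
ΔE = 13.60 × (1/5² − 1/7²) = 0.2664 eV.
λ = 1240 / 0.2664 = 4650 nm.

4650 nm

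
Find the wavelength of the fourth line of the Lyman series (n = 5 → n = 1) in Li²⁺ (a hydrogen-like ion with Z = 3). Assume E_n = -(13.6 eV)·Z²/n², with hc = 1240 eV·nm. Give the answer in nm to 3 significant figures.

The Lyman series terminates on n_f = 1; the fourth line has n_i = 1+4 = 5.
ΔE = 122.4 × (1/1² − 1/5²) = 117.5 eV.
λ = 1240 / 117.5 = 10.6 nm.

10.6 nm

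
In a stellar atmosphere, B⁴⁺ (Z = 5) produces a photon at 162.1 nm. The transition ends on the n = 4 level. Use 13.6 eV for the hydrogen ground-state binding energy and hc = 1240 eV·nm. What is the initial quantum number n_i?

The photon energy is ΔE = hc/λ = 1240 / 162.1 = 7.650 eV.
With Z = 5, ΔE = 340.0 × (1/n_f² − 1/n_i²), so 1/n_f² − 1/n_i² = 0.02250.
With n_f = 4: 1/n_i² = 1/16 − 0.02250 = 0.04000, so n_i ≈ 5.00.

n_i = 5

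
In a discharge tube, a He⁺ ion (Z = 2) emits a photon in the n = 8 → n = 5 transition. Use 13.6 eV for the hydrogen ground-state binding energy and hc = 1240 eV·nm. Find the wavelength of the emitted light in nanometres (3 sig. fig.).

935 nm

For Z = 2 the level energies scale as Z², so the effective Rydberg energy is 13.6 × 4 = 54.40 eV.
ΔE = 54.40 × (1/5² − 1/8²) = 54.40 × 0.02438 = 1.326 eV.
λ = hc/ΔE = 1240 / 1.326 = 935 nm.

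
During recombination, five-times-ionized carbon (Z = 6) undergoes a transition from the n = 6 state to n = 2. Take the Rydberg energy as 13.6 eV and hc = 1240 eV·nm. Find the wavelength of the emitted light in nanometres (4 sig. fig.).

For Z = 6 the level energies scale as Z², so the effective Rydberg energy is 13.6 × 36 = 489.6 eV.
ΔE = 489.6 × (1/2² − 1/6²) = 489.6 × 0.2222 = 108.8 eV.
λ = hc/ΔE = 1240 / 108.8 = 11.40 nm.

11.40 nm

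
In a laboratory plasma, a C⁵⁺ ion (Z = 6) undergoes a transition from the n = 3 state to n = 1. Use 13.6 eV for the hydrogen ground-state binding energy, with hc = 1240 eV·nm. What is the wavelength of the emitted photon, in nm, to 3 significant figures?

For Z = 6 the level energies scale as Z², so the effective Rydberg energy is 13.6 × 36 = 489.6 eV.
ΔE = 489.6 × (1/1² − 1/3²) = 489.6 × 0.8889 = 435.2 eV.
λ = hc/ΔE = 1240 / 435.2 = 2.85 nm.

2.85 nm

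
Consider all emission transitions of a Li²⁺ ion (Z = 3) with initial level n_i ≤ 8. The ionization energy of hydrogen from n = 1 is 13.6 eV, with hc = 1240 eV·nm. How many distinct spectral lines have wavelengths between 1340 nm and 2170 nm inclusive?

2

Enumerate all n_i → n_f pairs with 1 ≤ n_f < n_i ≤ 8 and compute λ = 1240 / [13.6·9·(1/n_f² − 1/n_i²)].
Lines falling in [1340, 2170] nm: 7→6 (1375 nm), 8→7 (2118 nm).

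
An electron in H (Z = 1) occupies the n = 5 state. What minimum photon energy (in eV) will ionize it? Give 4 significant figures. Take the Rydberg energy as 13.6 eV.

0.5440 eV

E_5 = −13.60/25 = −0.5440 eV, so ionization (to E = 0) requires 0.5440 eV.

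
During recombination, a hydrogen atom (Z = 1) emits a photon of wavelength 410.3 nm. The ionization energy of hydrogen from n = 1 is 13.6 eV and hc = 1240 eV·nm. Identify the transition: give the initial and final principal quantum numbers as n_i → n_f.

The photon energy is ΔE = hc/λ = 1240 / 410.3 = 3.022 eV.
With Z = 1, ΔE = 13.60 × (1/n_f² − 1/n_i²), so 1/n_f² − 1/n_i² = 0.2222.
Trying n_f = 2 gives 1/n_i² = 0.02778, i.e. n_i ≈ 6; this pair matches.

n_i = 6, n_f = 2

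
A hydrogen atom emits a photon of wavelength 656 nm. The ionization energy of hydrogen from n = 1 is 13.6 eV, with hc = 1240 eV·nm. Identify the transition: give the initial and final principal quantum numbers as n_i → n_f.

The photon energy is ΔE = hc/λ = 1240 / 656 = 1.890 eV.
With Z = 1, ΔE = 13.60 × (1/n_f² − 1/n_i²), so 1/n_f² − 1/n_i² = 0.1390.
Trying n_f = 2 gives 1/n_i² = 0.1110, i.e. n_i ≈ 3; this pair matches.

n_i = 3, n_f = 2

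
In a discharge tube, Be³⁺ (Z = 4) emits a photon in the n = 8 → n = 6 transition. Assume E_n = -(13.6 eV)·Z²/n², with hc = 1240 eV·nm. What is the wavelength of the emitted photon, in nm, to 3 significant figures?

For Z = 4 the level energies scale as Z², so the effective Rydberg energy is 13.6 × 16 = 217.6 eV.
ΔE = 217.6 × (1/6² − 1/8²) = 217.6 × 0.01215 = 2.644 eV.
λ = hc/ΔE = 1240 / 2.644 = 469 nm.

469 nm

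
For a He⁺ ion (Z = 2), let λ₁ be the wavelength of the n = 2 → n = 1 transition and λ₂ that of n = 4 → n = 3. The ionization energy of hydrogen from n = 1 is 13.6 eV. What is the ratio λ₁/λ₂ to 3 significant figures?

0.0648

λ ∝ 1/ΔE ∝ 1/(1/n_f² − 1/n_i²), and the Z² and hc factors cancel in the ratio.
λ₁/λ₂ = (1/3² − 1/4²)/(1/1² − 1/2²) = 0.04861/0.7500 = 0.0648.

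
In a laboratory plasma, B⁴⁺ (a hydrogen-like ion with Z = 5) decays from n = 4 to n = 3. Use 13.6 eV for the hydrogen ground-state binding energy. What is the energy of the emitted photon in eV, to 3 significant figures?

16.5 eV

The Bohr energies scale as Z², so for Z = 5: E_n = −340.0/n² eV.
E_4 = −340.0/16 = −21.25 eV and E_3 = −340.0/9 = −37.78 eV.
The photon energy is |E_4 − E_3| = 16.5 eV.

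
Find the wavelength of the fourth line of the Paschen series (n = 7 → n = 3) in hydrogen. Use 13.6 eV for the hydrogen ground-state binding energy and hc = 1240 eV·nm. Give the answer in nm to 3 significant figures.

The Paschen series terminates on n_f = 3; the fourth line has n_i = 3+4 = 7.
ΔE = 13.60 × (1/3² − 1/7²) = 1.234 eV.
λ = 1240 / 1.234 = 1010 nm.

1010 nm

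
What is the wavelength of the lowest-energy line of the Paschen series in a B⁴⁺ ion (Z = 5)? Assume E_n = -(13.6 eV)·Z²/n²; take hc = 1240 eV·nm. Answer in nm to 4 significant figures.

The Paschen series terminates on n_f = 3; the first line has n_i = 3+1 = 4.
ΔE = 340.0 × (1/3² − 1/4²) = 16.53 eV.
λ = 1240 / 16.53 = 75.03 nm.

75.03 nm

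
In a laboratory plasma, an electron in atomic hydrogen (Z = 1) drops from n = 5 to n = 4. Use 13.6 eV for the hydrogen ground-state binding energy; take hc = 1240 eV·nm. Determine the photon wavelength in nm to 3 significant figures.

4050 nm

ΔE = 13.60 × (1/4² − 1/5²) = 13.60 × 0.02250 = 0.3060 eV.
λ = hc/ΔE = 1240 / 0.3060 = 4050 nm.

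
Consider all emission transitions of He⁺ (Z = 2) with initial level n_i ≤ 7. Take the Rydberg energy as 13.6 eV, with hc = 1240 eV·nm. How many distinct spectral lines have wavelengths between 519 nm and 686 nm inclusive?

Enumerate all n_i → n_f pairs with 1 ≤ n_f < n_i ≤ 7 and compute λ = 1240 / [13.6·4·(1/n_f² − 1/n_i²)].
Lines falling in [519, 686] nm: 7→4 (541.5 nm), 6→4 (656.5 nm).

2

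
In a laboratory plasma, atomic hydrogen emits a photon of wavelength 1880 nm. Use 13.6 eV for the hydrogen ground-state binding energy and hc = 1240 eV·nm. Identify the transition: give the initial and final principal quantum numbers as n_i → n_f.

n_i = 4, n_f = 3

The photon energy is ΔE = hc/λ = 1240 / 1880 = 0.6596 eV.
With Z = 1, ΔE = 13.60 × (1/n_f² − 1/n_i²), so 1/n_f² − 1/n_i² = 0.04850.
Trying n_f = 3 gives 1/n_i² = 0.06261, i.e. n_i ≈ 4; this pair matches.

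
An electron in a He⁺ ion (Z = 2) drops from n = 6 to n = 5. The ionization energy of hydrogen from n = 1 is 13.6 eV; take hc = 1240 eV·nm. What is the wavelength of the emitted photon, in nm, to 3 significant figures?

For Z = 2 the level energies scale as Z², so the effective Rydberg energy is 13.6 × 4 = 54.40 eV.
ΔE = 54.40 × (1/5² − 1/6²) = 54.40 × 0.01222 = 0.6649 eV.
λ = hc/ΔE = 1240 / 0.6649 = 1860 nm.

1860 nm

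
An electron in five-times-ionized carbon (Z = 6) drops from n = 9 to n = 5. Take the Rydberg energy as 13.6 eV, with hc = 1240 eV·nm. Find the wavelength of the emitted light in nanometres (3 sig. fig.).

91.6 nm

For Z = 6 the level energies scale as Z², so the effective Rydberg energy is 13.6 × 36 = 489.6 eV.
ΔE = 489.6 × (1/5² − 1/9²) = 489.6 × 0.02765 = 13.54 eV.
λ = hc/ΔE = 1240 / 13.54 = 91.6 nm.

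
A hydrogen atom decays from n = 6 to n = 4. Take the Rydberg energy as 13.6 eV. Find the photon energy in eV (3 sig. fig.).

0.472 eV

E_6 = −13.60/36 = −0.3778 eV and E_4 = −13.60/16 = −0.8500 eV.
The photon energy is |E_6 − E_4| = 0.472 eV.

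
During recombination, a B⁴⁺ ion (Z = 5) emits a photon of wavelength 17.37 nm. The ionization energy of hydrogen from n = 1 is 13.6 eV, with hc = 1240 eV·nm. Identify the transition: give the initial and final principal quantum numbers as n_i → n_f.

The photon energy is ΔE = hc/λ = 1240 / 17.37 = 71.39 eV.
With Z = 5, ΔE = 340.0 × (1/n_f² − 1/n_i²), so 1/n_f² − 1/n_i² = 0.2100.
Trying n_f = 2 gives 1/n_i² = 0.04004, i.e. n_i ≈ 5; this pair matches.

n_i = 5, n_f = 2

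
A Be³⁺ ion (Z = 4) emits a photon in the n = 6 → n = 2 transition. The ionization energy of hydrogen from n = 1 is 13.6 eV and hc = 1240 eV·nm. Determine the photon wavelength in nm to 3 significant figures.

25.6 nm

For Z = 4 the level energies scale as Z², so the effective Rydberg energy is 13.6 × 16 = 217.6 eV.
ΔE = 217.6 × (1/2² − 1/6²) = 217.6 × 0.2222 = 48.36 eV.
λ = hc/ΔE = 1240 / 48.36 = 25.6 nm.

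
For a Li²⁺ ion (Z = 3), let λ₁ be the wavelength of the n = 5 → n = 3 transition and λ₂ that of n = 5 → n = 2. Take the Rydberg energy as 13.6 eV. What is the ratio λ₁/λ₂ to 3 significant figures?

λ ∝ 1/ΔE ∝ 1/(1/n_f² − 1/n_i²), and the Z² and hc factors cancel in the ratio.
λ₁/λ₂ = (1/2² − 1/5²)/(1/3² − 1/5²) = 0.2100/0.07111 = 2.95.

2.95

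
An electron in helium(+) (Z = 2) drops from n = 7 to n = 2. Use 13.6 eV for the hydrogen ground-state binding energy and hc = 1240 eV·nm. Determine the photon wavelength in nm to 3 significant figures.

99.3 nm

For Z = 2 the level energies scale as Z², so the effective Rydberg energy is 13.6 × 4 = 54.40 eV.
ΔE = 54.40 × (1/2² − 1/7²) = 54.40 × 0.2296 = 12.49 eV.
λ = hc/ΔE = 1240 / 12.49 = 99.3 nm.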